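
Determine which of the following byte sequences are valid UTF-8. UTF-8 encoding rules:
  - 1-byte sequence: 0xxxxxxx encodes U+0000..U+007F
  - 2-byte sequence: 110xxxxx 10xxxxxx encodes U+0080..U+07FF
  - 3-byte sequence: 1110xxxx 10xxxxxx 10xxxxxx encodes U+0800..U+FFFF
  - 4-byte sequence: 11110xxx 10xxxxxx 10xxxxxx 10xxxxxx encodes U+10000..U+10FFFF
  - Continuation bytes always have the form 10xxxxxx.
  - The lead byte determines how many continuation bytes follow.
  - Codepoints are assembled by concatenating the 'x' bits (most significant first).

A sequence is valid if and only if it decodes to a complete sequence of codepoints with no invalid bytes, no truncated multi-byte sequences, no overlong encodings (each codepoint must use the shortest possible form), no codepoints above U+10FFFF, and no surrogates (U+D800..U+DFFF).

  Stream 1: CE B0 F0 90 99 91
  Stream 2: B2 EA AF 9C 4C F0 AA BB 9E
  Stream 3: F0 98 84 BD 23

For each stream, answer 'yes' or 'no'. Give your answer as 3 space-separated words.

Stream 1: decodes cleanly. VALID
Stream 2: error at byte offset 0. INVALID
Stream 3: decodes cleanly. VALID

Answer: yes no yes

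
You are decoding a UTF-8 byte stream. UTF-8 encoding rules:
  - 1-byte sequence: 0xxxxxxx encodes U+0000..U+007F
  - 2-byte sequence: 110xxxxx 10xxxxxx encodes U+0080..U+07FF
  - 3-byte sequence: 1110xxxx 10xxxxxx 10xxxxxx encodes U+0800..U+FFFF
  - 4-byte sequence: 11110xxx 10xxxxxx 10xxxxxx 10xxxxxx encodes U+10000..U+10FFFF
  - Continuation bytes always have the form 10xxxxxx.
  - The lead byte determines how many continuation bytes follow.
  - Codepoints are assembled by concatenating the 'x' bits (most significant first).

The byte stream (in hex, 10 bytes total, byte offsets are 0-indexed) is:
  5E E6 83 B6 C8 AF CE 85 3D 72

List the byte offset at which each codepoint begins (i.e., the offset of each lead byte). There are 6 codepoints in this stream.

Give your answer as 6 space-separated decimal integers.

Answer: 0 1 4 6 8 9

Derivation:
Byte[0]=5E: 1-byte ASCII. cp=U+005E
Byte[1]=E6: 3-byte lead, need 2 cont bytes. acc=0x6
Byte[2]=83: continuation. acc=(acc<<6)|0x03=0x183
Byte[3]=B6: continuation. acc=(acc<<6)|0x36=0x60F6
Completed: cp=U+60F6 (starts at byte 1)
Byte[4]=C8: 2-byte lead, need 1 cont bytes. acc=0x8
Byte[5]=AF: continuation. acc=(acc<<6)|0x2F=0x22F
Completed: cp=U+022F (starts at byte 4)
Byte[6]=CE: 2-byte lead, need 1 cont bytes. acc=0xE
Byte[7]=85: continuation. acc=(acc<<6)|0x05=0x385
Completed: cp=U+0385 (starts at byte 6)
Byte[8]=3D: 1-byte ASCII. cp=U+003D
Byte[9]=72: 1-byte ASCII. cp=U+0072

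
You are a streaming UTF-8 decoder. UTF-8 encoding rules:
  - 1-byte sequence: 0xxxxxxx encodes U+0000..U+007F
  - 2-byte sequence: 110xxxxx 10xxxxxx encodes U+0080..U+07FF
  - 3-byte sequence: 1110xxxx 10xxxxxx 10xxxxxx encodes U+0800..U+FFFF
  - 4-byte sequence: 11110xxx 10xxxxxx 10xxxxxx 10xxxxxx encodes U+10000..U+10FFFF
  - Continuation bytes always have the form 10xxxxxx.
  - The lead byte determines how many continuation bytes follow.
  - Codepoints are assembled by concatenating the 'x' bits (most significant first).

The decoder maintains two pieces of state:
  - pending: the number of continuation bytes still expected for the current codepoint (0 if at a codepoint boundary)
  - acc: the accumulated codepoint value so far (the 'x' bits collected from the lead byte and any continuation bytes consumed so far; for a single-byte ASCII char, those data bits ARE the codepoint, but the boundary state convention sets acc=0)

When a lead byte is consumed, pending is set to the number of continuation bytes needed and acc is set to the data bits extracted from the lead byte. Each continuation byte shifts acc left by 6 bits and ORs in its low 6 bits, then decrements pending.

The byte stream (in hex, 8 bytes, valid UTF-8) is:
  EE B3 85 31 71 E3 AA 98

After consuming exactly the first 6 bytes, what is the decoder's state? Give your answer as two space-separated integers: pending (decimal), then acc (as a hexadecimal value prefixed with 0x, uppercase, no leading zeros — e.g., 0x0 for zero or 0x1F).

Answer: 2 0x3

Derivation:
Byte[0]=EE: 3-byte lead. pending=2, acc=0xE
Byte[1]=B3: continuation. acc=(acc<<6)|0x33=0x3B3, pending=1
Byte[2]=85: continuation. acc=(acc<<6)|0x05=0xECC5, pending=0
Byte[3]=31: 1-byte. pending=0, acc=0x0
Byte[4]=71: 1-byte. pending=0, acc=0x0
Byte[5]=E3: 3-byte lead. pending=2, acc=0x3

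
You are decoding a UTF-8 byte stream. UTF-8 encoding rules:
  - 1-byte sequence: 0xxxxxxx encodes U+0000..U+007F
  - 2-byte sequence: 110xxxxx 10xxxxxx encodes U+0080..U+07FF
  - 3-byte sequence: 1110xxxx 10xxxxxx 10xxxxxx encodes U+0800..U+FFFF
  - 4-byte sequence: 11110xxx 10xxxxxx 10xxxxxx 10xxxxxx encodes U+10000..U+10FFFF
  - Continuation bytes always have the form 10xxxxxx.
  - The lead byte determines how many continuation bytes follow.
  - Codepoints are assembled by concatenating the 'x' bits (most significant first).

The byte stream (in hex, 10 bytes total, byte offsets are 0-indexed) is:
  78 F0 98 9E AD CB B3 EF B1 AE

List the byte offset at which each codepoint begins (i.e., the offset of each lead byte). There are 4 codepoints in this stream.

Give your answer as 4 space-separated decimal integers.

Answer: 0 1 5 7

Derivation:
Byte[0]=78: 1-byte ASCII. cp=U+0078
Byte[1]=F0: 4-byte lead, need 3 cont bytes. acc=0x0
Byte[2]=98: continuation. acc=(acc<<6)|0x18=0x18
Byte[3]=9E: continuation. acc=(acc<<6)|0x1E=0x61E
Byte[4]=AD: continuation. acc=(acc<<6)|0x2D=0x187AD
Completed: cp=U+187AD (starts at byte 1)
Byte[5]=CB: 2-byte lead, need 1 cont bytes. acc=0xB
Byte[6]=B3: continuation. acc=(acc<<6)|0x33=0x2F3
Completed: cp=U+02F3 (starts at byte 5)
Byte[7]=EF: 3-byte lead, need 2 cont bytes. acc=0xF
Byte[8]=B1: continuation. acc=(acc<<6)|0x31=0x3F1
Byte[9]=AE: continuation. acc=(acc<<6)|0x2E=0xFC6E
Completed: cp=U+FC6E (starts at byte 7)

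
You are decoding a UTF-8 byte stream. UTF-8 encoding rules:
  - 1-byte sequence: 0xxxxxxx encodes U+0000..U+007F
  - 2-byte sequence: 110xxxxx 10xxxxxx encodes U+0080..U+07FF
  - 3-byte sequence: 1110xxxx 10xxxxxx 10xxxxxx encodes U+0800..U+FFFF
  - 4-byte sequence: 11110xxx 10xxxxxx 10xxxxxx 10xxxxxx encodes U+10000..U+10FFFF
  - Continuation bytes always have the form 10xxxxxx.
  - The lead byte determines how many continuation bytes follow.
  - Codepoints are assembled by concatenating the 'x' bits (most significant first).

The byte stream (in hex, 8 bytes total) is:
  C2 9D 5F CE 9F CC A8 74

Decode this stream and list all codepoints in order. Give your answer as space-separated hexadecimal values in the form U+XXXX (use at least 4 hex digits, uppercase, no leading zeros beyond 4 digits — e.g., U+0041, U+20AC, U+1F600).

Answer: U+009D U+005F U+039F U+0328 U+0074

Derivation:
Byte[0]=C2: 2-byte lead, need 1 cont bytes. acc=0x2
Byte[1]=9D: continuation. acc=(acc<<6)|0x1D=0x9D
Completed: cp=U+009D (starts at byte 0)
Byte[2]=5F: 1-byte ASCII. cp=U+005F
Byte[3]=CE: 2-byte lead, need 1 cont bytes. acc=0xE
Byte[4]=9F: continuation. acc=(acc<<6)|0x1F=0x39F
Completed: cp=U+039F (starts at byte 3)
Byte[5]=CC: 2-byte lead, need 1 cont bytes. acc=0xC
Byte[6]=A8: continuation. acc=(acc<<6)|0x28=0x328
Completed: cp=U+0328 (starts at byte 5)
Byte[7]=74: 1-byte ASCII. cp=U+0074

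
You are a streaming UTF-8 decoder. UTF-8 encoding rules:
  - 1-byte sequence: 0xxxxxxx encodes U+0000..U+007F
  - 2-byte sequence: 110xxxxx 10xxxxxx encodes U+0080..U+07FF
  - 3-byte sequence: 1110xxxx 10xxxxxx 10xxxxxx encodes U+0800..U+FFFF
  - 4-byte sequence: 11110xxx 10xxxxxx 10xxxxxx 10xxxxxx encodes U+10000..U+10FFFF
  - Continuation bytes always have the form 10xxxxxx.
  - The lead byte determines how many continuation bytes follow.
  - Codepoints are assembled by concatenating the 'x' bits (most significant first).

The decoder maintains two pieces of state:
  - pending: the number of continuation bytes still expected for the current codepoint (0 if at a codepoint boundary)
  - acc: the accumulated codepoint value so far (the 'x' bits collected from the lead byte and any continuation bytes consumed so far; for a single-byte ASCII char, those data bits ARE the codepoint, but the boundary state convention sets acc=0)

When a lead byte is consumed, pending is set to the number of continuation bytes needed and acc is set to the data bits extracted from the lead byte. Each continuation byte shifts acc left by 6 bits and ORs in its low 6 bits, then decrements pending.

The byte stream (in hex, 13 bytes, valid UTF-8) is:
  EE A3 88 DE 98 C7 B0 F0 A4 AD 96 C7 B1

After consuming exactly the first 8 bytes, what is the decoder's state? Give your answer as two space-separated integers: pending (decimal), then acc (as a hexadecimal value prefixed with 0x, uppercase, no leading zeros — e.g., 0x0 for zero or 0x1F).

Answer: 3 0x0

Derivation:
Byte[0]=EE: 3-byte lead. pending=2, acc=0xE
Byte[1]=A3: continuation. acc=(acc<<6)|0x23=0x3A3, pending=1
Byte[2]=88: continuation. acc=(acc<<6)|0x08=0xE8C8, pending=0
Byte[3]=DE: 2-byte lead. pending=1, acc=0x1E
Byte[4]=98: continuation. acc=(acc<<6)|0x18=0x798, pending=0
Byte[5]=C7: 2-byte lead. pending=1, acc=0x7
Byte[6]=B0: continuation. acc=(acc<<6)|0x30=0x1F0, pending=0
Byte[7]=F0: 4-byte lead. pending=3, acc=0x0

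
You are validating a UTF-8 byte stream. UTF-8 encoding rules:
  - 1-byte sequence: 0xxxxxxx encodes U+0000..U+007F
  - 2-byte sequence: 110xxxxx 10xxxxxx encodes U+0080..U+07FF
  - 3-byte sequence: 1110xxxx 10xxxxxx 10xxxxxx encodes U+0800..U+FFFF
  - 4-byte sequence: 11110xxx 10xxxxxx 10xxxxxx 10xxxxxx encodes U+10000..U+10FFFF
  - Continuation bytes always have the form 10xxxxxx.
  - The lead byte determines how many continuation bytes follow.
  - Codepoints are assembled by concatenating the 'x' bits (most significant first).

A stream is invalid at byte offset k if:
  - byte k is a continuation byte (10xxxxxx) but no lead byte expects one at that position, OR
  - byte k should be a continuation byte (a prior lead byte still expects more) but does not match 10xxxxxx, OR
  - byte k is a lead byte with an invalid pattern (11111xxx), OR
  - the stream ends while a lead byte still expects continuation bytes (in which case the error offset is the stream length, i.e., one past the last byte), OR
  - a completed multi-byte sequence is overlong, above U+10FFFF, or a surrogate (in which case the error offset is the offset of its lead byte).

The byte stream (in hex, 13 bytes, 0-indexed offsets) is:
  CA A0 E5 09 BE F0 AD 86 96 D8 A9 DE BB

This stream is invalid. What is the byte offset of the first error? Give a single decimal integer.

Byte[0]=CA: 2-byte lead, need 1 cont bytes. acc=0xA
Byte[1]=A0: continuation. acc=(acc<<6)|0x20=0x2A0
Completed: cp=U+02A0 (starts at byte 0)
Byte[2]=E5: 3-byte lead, need 2 cont bytes. acc=0x5
Byte[3]=09: expected 10xxxxxx continuation. INVALID

Answer: 3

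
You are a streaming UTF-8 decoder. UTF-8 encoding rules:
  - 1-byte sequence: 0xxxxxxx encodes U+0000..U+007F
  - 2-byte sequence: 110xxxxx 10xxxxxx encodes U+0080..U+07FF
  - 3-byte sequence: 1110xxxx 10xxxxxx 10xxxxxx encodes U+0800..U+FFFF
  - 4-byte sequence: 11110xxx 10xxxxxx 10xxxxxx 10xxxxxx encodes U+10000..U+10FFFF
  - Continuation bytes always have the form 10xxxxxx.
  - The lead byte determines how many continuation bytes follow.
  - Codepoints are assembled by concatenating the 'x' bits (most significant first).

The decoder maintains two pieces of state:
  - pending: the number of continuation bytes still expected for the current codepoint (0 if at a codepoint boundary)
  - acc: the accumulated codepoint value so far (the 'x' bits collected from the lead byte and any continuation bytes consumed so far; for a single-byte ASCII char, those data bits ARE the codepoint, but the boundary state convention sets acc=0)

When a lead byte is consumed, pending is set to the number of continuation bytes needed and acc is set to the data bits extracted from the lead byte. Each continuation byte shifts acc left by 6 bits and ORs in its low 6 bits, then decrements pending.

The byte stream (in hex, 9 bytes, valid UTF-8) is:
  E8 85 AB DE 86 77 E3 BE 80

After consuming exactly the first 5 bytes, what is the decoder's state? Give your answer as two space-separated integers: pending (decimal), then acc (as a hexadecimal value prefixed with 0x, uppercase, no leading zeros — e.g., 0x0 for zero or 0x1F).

Byte[0]=E8: 3-byte lead. pending=2, acc=0x8
Byte[1]=85: continuation. acc=(acc<<6)|0x05=0x205, pending=1
Byte[2]=AB: continuation. acc=(acc<<6)|0x2B=0x816B, pending=0
Byte[3]=DE: 2-byte lead. pending=1, acc=0x1E
Byte[4]=86: continuation. acc=(acc<<6)|0x06=0x786, pending=0

Answer: 0 0x786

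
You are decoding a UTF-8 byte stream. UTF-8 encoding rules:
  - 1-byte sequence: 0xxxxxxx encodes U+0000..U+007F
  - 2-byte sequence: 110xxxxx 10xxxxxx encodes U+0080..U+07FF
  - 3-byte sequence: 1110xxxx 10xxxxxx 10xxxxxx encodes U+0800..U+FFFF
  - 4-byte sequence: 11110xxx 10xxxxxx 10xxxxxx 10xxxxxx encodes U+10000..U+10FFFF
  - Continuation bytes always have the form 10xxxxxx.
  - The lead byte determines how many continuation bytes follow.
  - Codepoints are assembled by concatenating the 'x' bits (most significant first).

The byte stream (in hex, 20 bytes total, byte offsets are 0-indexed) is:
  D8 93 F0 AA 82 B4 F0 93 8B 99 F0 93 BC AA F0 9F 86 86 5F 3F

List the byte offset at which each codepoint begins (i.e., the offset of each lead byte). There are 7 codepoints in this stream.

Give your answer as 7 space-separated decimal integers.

Byte[0]=D8: 2-byte lead, need 1 cont bytes. acc=0x18
Byte[1]=93: continuation. acc=(acc<<6)|0x13=0x613
Completed: cp=U+0613 (starts at byte 0)
Byte[2]=F0: 4-byte lead, need 3 cont bytes. acc=0x0
Byte[3]=AA: continuation. acc=(acc<<6)|0x2A=0x2A
Byte[4]=82: continuation. acc=(acc<<6)|0x02=0xA82
Byte[5]=B4: continuation. acc=(acc<<6)|0x34=0x2A0B4
Completed: cp=U+2A0B4 (starts at byte 2)
Byte[6]=F0: 4-byte lead, need 3 cont bytes. acc=0x0
Byte[7]=93: continuation. acc=(acc<<6)|0x13=0x13
Byte[8]=8B: continuation. acc=(acc<<6)|0x0B=0x4CB
Byte[9]=99: continuation. acc=(acc<<6)|0x19=0x132D9
Completed: cp=U+132D9 (starts at byte 6)
Byte[10]=F0: 4-byte lead, need 3 cont bytes. acc=0x0
Byte[11]=93: continuation. acc=(acc<<6)|0x13=0x13
Byte[12]=BC: continuation. acc=(acc<<6)|0x3C=0x4FC
Byte[13]=AA: continuation. acc=(acc<<6)|0x2A=0x13F2A
Completed: cp=U+13F2A (starts at byte 10)
Byte[14]=F0: 4-byte lead, need 3 cont bytes. acc=0x0
Byte[15]=9F: continuation. acc=(acc<<6)|0x1F=0x1F
Byte[16]=86: continuation. acc=(acc<<6)|0x06=0x7C6
Byte[17]=86: continuation. acc=(acc<<6)|0x06=0x1F186
Completed: cp=U+1F186 (starts at byte 14)
Byte[18]=5F: 1-byte ASCII. cp=U+005F
Byte[19]=3F: 1-byte ASCII. cp=U+003F

Answer: 0 2 6 10 14 18 19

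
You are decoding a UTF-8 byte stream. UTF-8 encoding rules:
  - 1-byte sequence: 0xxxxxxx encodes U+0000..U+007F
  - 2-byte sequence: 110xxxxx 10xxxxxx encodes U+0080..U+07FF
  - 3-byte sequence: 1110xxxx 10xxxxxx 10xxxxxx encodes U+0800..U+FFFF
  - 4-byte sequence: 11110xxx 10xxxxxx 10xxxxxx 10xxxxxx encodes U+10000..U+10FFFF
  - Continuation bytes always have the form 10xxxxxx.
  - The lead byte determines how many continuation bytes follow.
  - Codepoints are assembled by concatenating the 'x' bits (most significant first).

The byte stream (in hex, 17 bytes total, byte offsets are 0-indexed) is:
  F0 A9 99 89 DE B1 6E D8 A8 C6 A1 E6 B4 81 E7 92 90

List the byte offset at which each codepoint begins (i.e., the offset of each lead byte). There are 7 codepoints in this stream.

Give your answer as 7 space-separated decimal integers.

Answer: 0 4 6 7 9 11 14

Derivation:
Byte[0]=F0: 4-byte lead, need 3 cont bytes. acc=0x0
Byte[1]=A9: continuation. acc=(acc<<6)|0x29=0x29
Byte[2]=99: continuation. acc=(acc<<6)|0x19=0xA59
Byte[3]=89: continuation. acc=(acc<<6)|0x09=0x29649
Completed: cp=U+29649 (starts at byte 0)
Byte[4]=DE: 2-byte lead, need 1 cont bytes. acc=0x1E
Byte[5]=B1: continuation. acc=(acc<<6)|0x31=0x7B1
Completed: cp=U+07B1 (starts at byte 4)
Byte[6]=6E: 1-byte ASCII. cp=U+006E
Byte[7]=D8: 2-byte lead, need 1 cont bytes. acc=0x18
Byte[8]=A8: continuation. acc=(acc<<6)|0x28=0x628
Completed: cp=U+0628 (starts at byte 7)
Byte[9]=C6: 2-byte lead, need 1 cont bytes. acc=0x6
Byte[10]=A1: continuation. acc=(acc<<6)|0x21=0x1A1
Completed: cp=U+01A1 (starts at byte 9)
Byte[11]=E6: 3-byte lead, need 2 cont bytes. acc=0x6
Byte[12]=B4: continuation. acc=(acc<<6)|0x34=0x1B4
Byte[13]=81: continuation. acc=(acc<<6)|0x01=0x6D01
Completed: cp=U+6D01 (starts at byte 11)
Byte[14]=E7: 3-byte lead, need 2 cont bytes. acc=0x7
Byte[15]=92: continuation. acc=(acc<<6)|0x12=0x1D2
Byte[16]=90: continuation. acc=(acc<<6)|0x10=0x7490
Completed: cp=U+7490 (starts at byte 14)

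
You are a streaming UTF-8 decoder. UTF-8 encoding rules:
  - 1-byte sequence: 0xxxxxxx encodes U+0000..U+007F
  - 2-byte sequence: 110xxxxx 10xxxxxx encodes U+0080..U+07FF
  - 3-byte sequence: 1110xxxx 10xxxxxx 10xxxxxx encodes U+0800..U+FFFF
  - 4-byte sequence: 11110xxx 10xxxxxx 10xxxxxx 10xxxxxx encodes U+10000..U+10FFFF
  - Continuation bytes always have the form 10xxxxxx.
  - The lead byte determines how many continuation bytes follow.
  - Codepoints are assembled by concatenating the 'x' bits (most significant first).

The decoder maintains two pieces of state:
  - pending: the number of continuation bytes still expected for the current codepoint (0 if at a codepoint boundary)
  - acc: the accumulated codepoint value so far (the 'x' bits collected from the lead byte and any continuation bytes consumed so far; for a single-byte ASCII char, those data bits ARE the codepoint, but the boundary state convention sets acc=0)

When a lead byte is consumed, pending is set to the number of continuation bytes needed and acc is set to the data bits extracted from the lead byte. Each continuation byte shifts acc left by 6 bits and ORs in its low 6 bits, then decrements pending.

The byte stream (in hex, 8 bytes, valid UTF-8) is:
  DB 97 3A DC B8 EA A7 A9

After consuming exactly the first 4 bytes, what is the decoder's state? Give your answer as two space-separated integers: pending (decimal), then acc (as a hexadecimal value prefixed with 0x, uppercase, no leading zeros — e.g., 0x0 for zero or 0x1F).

Answer: 1 0x1C

Derivation:
Byte[0]=DB: 2-byte lead. pending=1, acc=0x1B
Byte[1]=97: continuation. acc=(acc<<6)|0x17=0x6D7, pending=0
Byte[2]=3A: 1-byte. pending=0, acc=0x0
Byte[3]=DC: 2-byte lead. pending=1, acc=0x1C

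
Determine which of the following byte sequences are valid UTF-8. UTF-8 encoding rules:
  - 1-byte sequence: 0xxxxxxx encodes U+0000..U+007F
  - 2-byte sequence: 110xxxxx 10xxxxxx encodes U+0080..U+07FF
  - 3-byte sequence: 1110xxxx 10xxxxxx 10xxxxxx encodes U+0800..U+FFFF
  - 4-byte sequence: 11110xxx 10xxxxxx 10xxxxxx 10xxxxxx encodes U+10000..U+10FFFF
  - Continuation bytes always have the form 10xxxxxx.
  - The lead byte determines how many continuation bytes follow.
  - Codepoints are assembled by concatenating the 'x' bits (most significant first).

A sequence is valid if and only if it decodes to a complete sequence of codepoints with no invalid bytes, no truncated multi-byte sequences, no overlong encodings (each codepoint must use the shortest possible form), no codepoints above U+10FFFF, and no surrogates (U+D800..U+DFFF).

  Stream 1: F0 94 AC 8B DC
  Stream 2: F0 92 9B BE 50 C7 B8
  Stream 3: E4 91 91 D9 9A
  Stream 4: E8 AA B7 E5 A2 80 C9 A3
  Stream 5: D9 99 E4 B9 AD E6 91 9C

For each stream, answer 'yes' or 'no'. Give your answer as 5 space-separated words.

Answer: no yes yes yes yes

Derivation:
Stream 1: error at byte offset 5. INVALID
Stream 2: decodes cleanly. VALID
Stream 3: decodes cleanly. VALID
Stream 4: decodes cleanly. VALID
Stream 5: decodes cleanly. VALID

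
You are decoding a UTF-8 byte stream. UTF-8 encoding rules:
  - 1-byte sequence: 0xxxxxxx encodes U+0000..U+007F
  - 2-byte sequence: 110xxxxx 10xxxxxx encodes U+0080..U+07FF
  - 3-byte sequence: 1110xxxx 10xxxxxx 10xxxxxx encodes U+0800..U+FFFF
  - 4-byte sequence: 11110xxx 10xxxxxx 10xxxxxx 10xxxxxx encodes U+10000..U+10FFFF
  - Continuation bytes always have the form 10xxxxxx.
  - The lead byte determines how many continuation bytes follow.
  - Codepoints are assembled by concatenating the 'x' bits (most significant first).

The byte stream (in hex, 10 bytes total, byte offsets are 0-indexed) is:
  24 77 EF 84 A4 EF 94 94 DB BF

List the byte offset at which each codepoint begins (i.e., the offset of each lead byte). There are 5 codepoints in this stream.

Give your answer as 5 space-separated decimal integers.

Answer: 0 1 2 5 8

Derivation:
Byte[0]=24: 1-byte ASCII. cp=U+0024
Byte[1]=77: 1-byte ASCII. cp=U+0077
Byte[2]=EF: 3-byte lead, need 2 cont bytes. acc=0xF
Byte[3]=84: continuation. acc=(acc<<6)|0x04=0x3C4
Byte[4]=A4: continuation. acc=(acc<<6)|0x24=0xF124
Completed: cp=U+F124 (starts at byte 2)
Byte[5]=EF: 3-byte lead, need 2 cont bytes. acc=0xF
Byte[6]=94: continuation. acc=(acc<<6)|0x14=0x3D4
Byte[7]=94: continuation. acc=(acc<<6)|0x14=0xF514
Completed: cp=U+F514 (starts at byte 5)
Byte[8]=DB: 2-byte lead, need 1 cont bytes. acc=0x1B
Byte[9]=BF: continuation. acc=(acc<<6)|0x3F=0x6FF
Completed: cp=U+06FF (starts at byte 8)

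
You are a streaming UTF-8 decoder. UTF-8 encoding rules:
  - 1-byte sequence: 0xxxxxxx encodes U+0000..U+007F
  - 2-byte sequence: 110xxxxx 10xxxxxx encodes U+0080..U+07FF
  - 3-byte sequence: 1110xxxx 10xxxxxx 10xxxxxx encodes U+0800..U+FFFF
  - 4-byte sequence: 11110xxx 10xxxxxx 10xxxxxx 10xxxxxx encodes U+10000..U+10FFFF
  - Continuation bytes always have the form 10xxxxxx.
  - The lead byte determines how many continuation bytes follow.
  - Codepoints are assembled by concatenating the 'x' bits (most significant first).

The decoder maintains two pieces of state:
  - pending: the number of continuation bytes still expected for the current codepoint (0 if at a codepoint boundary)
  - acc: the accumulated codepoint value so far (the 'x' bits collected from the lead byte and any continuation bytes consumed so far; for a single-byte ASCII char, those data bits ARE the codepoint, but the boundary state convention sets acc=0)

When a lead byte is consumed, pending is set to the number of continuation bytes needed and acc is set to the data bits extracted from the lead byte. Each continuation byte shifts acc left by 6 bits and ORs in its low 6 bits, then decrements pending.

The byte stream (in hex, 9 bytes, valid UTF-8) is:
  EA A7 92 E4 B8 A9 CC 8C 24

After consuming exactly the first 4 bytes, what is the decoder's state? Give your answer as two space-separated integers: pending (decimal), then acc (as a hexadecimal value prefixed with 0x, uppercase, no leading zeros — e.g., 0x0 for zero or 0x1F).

Byte[0]=EA: 3-byte lead. pending=2, acc=0xA
Byte[1]=A7: continuation. acc=(acc<<6)|0x27=0x2A7, pending=1
Byte[2]=92: continuation. acc=(acc<<6)|0x12=0xA9D2, pending=0
Byte[3]=E4: 3-byte lead. pending=2, acc=0x4

Answer: 2 0x4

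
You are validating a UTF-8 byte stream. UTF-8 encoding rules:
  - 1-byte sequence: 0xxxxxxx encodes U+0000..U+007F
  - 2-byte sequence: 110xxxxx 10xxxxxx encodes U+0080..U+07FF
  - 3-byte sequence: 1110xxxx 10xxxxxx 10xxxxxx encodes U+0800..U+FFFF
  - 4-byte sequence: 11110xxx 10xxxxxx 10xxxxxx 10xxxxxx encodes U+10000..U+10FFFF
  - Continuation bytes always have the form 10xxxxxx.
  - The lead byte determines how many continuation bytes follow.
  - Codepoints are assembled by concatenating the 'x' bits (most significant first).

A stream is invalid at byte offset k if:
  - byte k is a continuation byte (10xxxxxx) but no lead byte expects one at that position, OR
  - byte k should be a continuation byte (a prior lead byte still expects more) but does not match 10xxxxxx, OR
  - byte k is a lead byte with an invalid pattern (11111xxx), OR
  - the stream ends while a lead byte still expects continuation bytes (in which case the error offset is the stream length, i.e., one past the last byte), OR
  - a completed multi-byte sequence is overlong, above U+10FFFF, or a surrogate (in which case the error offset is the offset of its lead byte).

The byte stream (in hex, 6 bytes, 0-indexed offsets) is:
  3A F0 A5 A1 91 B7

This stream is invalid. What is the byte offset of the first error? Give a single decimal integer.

Byte[0]=3A: 1-byte ASCII. cp=U+003A
Byte[1]=F0: 4-byte lead, need 3 cont bytes. acc=0x0
Byte[2]=A5: continuation. acc=(acc<<6)|0x25=0x25
Byte[3]=A1: continuation. acc=(acc<<6)|0x21=0x961
Byte[4]=91: continuation. acc=(acc<<6)|0x11=0x25851
Completed: cp=U+25851 (starts at byte 1)
Byte[5]=B7: INVALID lead byte (not 0xxx/110x/1110/11110)

Answer: 5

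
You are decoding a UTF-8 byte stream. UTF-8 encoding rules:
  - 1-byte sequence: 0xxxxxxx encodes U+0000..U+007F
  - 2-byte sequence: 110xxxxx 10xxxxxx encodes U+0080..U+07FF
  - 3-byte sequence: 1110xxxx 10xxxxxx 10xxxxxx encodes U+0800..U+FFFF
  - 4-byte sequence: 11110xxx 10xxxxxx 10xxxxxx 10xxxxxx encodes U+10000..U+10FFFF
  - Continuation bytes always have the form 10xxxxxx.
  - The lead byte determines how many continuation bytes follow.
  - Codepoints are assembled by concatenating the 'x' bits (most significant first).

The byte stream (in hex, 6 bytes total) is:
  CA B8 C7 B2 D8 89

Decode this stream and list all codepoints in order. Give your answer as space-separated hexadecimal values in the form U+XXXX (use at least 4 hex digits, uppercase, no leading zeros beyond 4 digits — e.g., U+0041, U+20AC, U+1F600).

Answer: U+02B8 U+01F2 U+0609

Derivation:
Byte[0]=CA: 2-byte lead, need 1 cont bytes. acc=0xA
Byte[1]=B8: continuation. acc=(acc<<6)|0x38=0x2B8
Completed: cp=U+02B8 (starts at byte 0)
Byte[2]=C7: 2-byte lead, need 1 cont bytes. acc=0x7
Byte[3]=B2: continuation. acc=(acc<<6)|0x32=0x1F2
Completed: cp=U+01F2 (starts at byte 2)
Byte[4]=D8: 2-byte lead, need 1 cont bytes. acc=0x18
Byte[5]=89: continuation. acc=(acc<<6)|0x09=0x609
Completed: cp=U+0609 (starts at byte 4)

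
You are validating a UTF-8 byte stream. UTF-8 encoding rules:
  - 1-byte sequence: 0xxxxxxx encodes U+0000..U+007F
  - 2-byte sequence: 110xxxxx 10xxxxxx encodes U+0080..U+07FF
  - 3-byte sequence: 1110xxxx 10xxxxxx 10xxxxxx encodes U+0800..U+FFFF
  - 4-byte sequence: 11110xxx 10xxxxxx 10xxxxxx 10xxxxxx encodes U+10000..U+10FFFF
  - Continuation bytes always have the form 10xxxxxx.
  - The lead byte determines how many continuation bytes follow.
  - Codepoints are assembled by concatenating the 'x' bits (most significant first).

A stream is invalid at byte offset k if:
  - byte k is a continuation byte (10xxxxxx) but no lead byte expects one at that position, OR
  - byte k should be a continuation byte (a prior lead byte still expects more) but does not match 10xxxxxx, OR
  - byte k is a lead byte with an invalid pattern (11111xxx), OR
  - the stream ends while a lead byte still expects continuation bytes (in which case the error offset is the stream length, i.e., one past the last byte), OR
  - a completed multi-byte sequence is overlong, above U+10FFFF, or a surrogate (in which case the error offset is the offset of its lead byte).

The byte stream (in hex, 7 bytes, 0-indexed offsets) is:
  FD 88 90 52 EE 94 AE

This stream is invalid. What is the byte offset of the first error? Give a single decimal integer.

Answer: 0

Derivation:
Byte[0]=FD: INVALID lead byte (not 0xxx/110x/1110/11110)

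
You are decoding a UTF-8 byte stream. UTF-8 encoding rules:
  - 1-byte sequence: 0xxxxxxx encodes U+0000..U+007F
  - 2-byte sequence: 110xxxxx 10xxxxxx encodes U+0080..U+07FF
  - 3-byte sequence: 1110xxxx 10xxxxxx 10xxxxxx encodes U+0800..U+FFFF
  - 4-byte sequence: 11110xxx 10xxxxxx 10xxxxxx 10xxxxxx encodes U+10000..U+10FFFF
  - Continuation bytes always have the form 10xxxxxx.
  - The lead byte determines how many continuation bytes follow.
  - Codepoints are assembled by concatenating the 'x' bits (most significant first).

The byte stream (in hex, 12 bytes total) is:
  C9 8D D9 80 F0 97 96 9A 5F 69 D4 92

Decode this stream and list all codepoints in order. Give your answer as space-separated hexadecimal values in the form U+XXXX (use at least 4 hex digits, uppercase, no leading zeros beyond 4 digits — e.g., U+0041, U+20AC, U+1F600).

Byte[0]=C9: 2-byte lead, need 1 cont bytes. acc=0x9
Byte[1]=8D: continuation. acc=(acc<<6)|0x0D=0x24D
Completed: cp=U+024D (starts at byte 0)
Byte[2]=D9: 2-byte lead, need 1 cont bytes. acc=0x19
Byte[3]=80: continuation. acc=(acc<<6)|0x00=0x640
Completed: cp=U+0640 (starts at byte 2)
Byte[4]=F0: 4-byte lead, need 3 cont bytes. acc=0x0
Byte[5]=97: continuation. acc=(acc<<6)|0x17=0x17
Byte[6]=96: continuation. acc=(acc<<6)|0x16=0x5D6
Byte[7]=9A: continuation. acc=(acc<<6)|0x1A=0x1759A
Completed: cp=U+1759A (starts at byte 4)
Byte[8]=5F: 1-byte ASCII. cp=U+005F
Byte[9]=69: 1-byte ASCII. cp=U+0069
Byte[10]=D4: 2-byte lead, need 1 cont bytes. acc=0x14
Byte[11]=92: continuation. acc=(acc<<6)|0x12=0x512
Completed: cp=U+0512 (starts at byte 10)

Answer: U+024D U+0640 U+1759A U+005F U+0069 U+0512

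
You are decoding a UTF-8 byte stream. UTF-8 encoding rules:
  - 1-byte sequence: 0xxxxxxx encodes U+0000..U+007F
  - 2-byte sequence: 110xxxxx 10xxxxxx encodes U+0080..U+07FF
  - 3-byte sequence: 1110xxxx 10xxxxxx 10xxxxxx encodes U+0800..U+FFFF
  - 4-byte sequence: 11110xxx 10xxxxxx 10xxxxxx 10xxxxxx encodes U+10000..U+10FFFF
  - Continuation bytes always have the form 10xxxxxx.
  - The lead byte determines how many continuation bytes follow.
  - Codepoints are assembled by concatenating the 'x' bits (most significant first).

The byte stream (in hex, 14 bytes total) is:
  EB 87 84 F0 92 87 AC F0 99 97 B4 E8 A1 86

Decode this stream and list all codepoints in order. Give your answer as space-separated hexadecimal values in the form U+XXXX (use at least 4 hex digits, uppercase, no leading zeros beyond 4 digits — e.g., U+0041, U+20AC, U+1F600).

Answer: U+B1C4 U+121EC U+195F4 U+8846

Derivation:
Byte[0]=EB: 3-byte lead, need 2 cont bytes. acc=0xB
Byte[1]=87: continuation. acc=(acc<<6)|0x07=0x2C7
Byte[2]=84: continuation. acc=(acc<<6)|0x04=0xB1C4
Completed: cp=U+B1C4 (starts at byte 0)
Byte[3]=F0: 4-byte lead, need 3 cont bytes. acc=0x0
Byte[4]=92: continuation. acc=(acc<<6)|0x12=0x12
Byte[5]=87: continuation. acc=(acc<<6)|0x07=0x487
Byte[6]=AC: continuation. acc=(acc<<6)|0x2C=0x121EC
Completed: cp=U+121EC (starts at byte 3)
Byte[7]=F0: 4-byte lead, need 3 cont bytes. acc=0x0
Byte[8]=99: continuation. acc=(acc<<6)|0x19=0x19
Byte[9]=97: continuation. acc=(acc<<6)|0x17=0x657
Byte[10]=B4: continuation. acc=(acc<<6)|0x34=0x195F4
Completed: cp=U+195F4 (starts at byte 7)
Byte[11]=E8: 3-byte lead, need 2 cont bytes. acc=0x8
Byte[12]=A1: continuation. acc=(acc<<6)|0x21=0x221
Byte[13]=86: continuation. acc=(acc<<6)|0x06=0x8846
Completed: cp=U+8846 (starts at byte 11)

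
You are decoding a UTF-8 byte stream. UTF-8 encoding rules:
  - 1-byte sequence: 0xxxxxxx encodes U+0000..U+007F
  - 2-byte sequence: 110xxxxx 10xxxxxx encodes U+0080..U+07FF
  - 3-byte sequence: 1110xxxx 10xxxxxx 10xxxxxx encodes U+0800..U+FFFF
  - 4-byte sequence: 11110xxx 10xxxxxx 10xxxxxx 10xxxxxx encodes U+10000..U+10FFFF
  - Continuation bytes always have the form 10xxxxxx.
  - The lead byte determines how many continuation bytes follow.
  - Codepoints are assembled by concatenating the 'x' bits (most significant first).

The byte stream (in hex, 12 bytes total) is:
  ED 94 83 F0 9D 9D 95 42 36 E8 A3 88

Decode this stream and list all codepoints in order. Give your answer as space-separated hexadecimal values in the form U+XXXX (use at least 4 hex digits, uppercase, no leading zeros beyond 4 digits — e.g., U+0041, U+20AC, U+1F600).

Answer: U+D503 U+1D755 U+0042 U+0036 U+88C8

Derivation:
Byte[0]=ED: 3-byte lead, need 2 cont bytes. acc=0xD
Byte[1]=94: continuation. acc=(acc<<6)|0x14=0x354
Byte[2]=83: continuation. acc=(acc<<6)|0x03=0xD503
Completed: cp=U+D503 (starts at byte 0)
Byte[3]=F0: 4-byte lead, need 3 cont bytes. acc=0x0
Byte[4]=9D: continuation. acc=(acc<<6)|0x1D=0x1D
Byte[5]=9D: continuation. acc=(acc<<6)|0x1D=0x75D
Byte[6]=95: continuation. acc=(acc<<6)|0x15=0x1D755
Completed: cp=U+1D755 (starts at byte 3)
Byte[7]=42: 1-byte ASCII. cp=U+0042
Byte[8]=36: 1-byte ASCII. cp=U+0036
Byte[9]=E8: 3-byte lead, need 2 cont bytes. acc=0x8
Byte[10]=A3: continuation. acc=(acc<<6)|0x23=0x223
Byte[11]=88: continuation. acc=(acc<<6)|0x08=0x88C8
Completed: cp=U+88C8 (starts at byte 9)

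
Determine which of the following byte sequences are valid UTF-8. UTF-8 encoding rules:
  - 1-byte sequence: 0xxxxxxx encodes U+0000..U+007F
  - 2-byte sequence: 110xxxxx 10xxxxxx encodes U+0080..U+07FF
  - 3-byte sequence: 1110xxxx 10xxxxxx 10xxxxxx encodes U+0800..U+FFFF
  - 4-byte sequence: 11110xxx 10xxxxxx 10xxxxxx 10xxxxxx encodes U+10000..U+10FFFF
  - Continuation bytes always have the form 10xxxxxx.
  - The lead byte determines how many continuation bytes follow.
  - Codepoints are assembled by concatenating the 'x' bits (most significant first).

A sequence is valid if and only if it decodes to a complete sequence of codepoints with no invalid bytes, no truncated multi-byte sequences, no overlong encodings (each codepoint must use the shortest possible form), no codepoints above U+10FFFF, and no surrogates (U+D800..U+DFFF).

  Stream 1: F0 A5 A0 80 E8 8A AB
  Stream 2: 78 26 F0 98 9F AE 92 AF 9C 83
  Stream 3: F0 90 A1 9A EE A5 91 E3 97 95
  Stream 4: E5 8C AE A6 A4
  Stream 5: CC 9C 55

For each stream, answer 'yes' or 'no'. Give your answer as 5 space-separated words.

Answer: yes no yes no yes

Derivation:
Stream 1: decodes cleanly. VALID
Stream 2: error at byte offset 6. INVALID
Stream 3: decodes cleanly. VALID
Stream 4: error at byte offset 3. INVALID
Stream 5: decodes cleanly. VALID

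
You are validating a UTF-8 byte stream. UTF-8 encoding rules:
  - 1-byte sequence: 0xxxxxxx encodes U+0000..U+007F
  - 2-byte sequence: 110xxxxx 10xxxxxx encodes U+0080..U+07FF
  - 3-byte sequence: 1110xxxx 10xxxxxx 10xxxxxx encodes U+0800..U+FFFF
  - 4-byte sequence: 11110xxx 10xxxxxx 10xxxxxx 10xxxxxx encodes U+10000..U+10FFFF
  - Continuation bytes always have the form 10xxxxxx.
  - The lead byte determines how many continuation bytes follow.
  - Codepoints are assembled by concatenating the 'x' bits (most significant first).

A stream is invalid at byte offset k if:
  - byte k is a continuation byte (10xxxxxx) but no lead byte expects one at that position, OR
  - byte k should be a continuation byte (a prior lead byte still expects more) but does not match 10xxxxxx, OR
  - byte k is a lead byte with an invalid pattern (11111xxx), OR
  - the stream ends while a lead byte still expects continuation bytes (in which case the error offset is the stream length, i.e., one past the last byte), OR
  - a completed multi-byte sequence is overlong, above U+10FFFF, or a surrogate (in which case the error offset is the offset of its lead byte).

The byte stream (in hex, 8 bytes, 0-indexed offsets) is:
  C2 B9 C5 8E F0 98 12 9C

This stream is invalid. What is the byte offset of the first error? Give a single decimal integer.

Answer: 6

Derivation:
Byte[0]=C2: 2-byte lead, need 1 cont bytes. acc=0x2
Byte[1]=B9: continuation. acc=(acc<<6)|0x39=0xB9
Completed: cp=U+00B9 (starts at byte 0)
Byte[2]=C5: 2-byte lead, need 1 cont bytes. acc=0x5
Byte[3]=8E: continuation. acc=(acc<<6)|0x0E=0x14E
Completed: cp=U+014E (starts at byte 2)
Byte[4]=F0: 4-byte lead, need 3 cont bytes. acc=0x0
Byte[5]=98: continuation. acc=(acc<<6)|0x18=0x18
Byte[6]=12: expected 10xxxxxx continuation. INVALID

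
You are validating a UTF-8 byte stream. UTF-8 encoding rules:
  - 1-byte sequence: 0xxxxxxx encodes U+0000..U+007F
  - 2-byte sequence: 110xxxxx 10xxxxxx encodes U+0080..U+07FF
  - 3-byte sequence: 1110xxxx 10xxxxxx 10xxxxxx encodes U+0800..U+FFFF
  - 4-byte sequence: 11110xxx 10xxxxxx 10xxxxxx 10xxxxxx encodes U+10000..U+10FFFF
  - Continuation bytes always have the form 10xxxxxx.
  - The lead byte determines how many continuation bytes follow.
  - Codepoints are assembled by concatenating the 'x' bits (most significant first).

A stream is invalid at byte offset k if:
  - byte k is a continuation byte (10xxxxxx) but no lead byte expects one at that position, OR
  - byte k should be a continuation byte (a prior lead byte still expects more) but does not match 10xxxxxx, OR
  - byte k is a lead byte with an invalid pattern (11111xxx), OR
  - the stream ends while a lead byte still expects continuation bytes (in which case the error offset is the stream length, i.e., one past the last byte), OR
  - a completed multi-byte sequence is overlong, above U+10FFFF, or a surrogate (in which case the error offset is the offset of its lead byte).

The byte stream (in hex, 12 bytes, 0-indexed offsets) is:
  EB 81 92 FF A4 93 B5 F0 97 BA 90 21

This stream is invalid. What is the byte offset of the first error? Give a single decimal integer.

Byte[0]=EB: 3-byte lead, need 2 cont bytes. acc=0xB
Byte[1]=81: continuation. acc=(acc<<6)|0x01=0x2C1
Byte[2]=92: continuation. acc=(acc<<6)|0x12=0xB052
Completed: cp=U+B052 (starts at byte 0)
Byte[3]=FF: INVALID lead byte (not 0xxx/110x/1110/11110)

Answer: 3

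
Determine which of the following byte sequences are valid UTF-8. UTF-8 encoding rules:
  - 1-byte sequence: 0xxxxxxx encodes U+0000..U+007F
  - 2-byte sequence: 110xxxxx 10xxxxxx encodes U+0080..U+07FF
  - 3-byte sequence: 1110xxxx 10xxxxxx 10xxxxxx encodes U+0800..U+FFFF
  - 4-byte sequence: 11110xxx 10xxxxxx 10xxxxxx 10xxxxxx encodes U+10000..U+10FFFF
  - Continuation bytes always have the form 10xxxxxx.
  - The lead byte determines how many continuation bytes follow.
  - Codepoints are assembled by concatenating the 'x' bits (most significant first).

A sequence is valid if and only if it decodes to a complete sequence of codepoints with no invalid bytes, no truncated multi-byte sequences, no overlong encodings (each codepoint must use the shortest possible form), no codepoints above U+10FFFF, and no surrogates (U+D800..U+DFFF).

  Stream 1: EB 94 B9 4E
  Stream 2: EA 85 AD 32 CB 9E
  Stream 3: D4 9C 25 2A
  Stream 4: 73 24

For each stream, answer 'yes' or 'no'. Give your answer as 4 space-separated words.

Stream 1: decodes cleanly. VALID
Stream 2: decodes cleanly. VALID
Stream 3: decodes cleanly. VALID
Stream 4: decodes cleanly. VALID

Answer: yes yes yes yes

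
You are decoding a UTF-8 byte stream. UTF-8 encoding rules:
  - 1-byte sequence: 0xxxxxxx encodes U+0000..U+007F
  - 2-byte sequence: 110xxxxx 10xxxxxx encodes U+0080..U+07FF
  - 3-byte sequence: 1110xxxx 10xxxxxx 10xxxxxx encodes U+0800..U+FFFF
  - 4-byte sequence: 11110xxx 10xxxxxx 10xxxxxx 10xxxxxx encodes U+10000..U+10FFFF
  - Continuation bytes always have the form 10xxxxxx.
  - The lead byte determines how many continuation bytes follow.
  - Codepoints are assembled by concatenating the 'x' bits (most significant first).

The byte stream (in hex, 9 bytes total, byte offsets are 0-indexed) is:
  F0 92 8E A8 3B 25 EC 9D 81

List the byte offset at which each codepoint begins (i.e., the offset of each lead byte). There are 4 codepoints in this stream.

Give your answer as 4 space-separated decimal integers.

Byte[0]=F0: 4-byte lead, need 3 cont bytes. acc=0x0
Byte[1]=92: continuation. acc=(acc<<6)|0x12=0x12
Byte[2]=8E: continuation. acc=(acc<<6)|0x0E=0x48E
Byte[3]=A8: continuation. acc=(acc<<6)|0x28=0x123A8
Completed: cp=U+123A8 (starts at byte 0)
Byte[4]=3B: 1-byte ASCII. cp=U+003B
Byte[5]=25: 1-byte ASCII. cp=U+0025
Byte[6]=EC: 3-byte lead, need 2 cont bytes. acc=0xC
Byte[7]=9D: continuation. acc=(acc<<6)|0x1D=0x31D
Byte[8]=81: continuation. acc=(acc<<6)|0x01=0xC741
Completed: cp=U+C741 (starts at byte 6)

Answer: 0 4 5 6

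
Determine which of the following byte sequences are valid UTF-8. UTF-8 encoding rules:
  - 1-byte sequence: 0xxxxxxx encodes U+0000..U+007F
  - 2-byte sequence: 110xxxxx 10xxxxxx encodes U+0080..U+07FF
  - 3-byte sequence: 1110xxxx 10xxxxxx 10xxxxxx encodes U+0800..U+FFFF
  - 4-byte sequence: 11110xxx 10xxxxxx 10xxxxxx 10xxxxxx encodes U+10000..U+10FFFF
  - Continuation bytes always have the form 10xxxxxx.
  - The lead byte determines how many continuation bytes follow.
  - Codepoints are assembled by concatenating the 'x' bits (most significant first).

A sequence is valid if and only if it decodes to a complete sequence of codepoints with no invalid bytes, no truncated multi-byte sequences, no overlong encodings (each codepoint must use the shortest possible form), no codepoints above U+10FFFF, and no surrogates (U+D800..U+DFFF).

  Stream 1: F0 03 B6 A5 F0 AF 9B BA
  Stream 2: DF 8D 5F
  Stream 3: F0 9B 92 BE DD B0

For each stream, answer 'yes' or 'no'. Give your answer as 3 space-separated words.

Answer: no yes yes

Derivation:
Stream 1: error at byte offset 1. INVALID
Stream 2: decodes cleanly. VALID
Stream 3: decodes cleanly. VALID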